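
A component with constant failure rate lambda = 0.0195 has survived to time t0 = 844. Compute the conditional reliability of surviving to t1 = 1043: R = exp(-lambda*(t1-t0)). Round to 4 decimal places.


lambda = 0.0195
t0 = 844, t1 = 1043
t1 - t0 = 199
lambda * (t1-t0) = 0.0195 * 199 = 3.8805
R = exp(-3.8805)
R = 0.0206

0.0206


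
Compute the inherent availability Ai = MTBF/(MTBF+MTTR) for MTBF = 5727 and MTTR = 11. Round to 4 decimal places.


MTBF = 5727
MTTR = 11
MTBF + MTTR = 5738
Ai = 5727 / 5738
Ai = 0.9981

0.9981


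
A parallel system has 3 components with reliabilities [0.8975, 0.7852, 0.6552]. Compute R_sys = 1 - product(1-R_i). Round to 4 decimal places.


Components: [0.8975, 0.7852, 0.6552]
(1 - 0.8975) = 0.1025, running product = 0.1025
(1 - 0.7852) = 0.2148, running product = 0.022
(1 - 0.6552) = 0.3448, running product = 0.0076
Product of (1-R_i) = 0.0076
R_sys = 1 - 0.0076 = 0.9924

0.9924


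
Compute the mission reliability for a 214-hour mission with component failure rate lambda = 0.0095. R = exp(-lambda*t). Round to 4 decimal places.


lambda = 0.0095
mission_time = 214
lambda * t = 0.0095 * 214 = 2.033
R = exp(-2.033)
R = 0.1309

0.1309


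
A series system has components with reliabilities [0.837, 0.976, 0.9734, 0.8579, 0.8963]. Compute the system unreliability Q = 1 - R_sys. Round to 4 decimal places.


Components: [0.837, 0.976, 0.9734, 0.8579, 0.8963]
After component 1: product = 0.837
After component 2: product = 0.8169
After component 3: product = 0.7952
After component 4: product = 0.6822
After component 5: product = 0.6114
R_sys = 0.6114
Q = 1 - 0.6114 = 0.3886

0.3886


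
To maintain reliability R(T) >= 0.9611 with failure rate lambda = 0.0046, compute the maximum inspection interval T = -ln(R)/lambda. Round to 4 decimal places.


R_target = 0.9611
lambda = 0.0046
-ln(0.9611) = 0.0397
T = 0.0397 / 0.0046
T = 8.6254

8.6254


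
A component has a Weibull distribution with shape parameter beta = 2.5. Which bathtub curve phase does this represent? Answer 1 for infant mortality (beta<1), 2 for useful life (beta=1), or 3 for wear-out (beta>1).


beta = 2.5
Compare beta to 1:
beta < 1 => infant mortality (phase 1)
beta = 1 => useful life (phase 2)
beta > 1 => wear-out (phase 3)
Since beta = 2.5, this is wear-out (increasing failure rate)
Phase = 3

3


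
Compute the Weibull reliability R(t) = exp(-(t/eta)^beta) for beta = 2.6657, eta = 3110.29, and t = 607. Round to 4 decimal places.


beta = 2.6657, eta = 3110.29, t = 607
t/eta = 607 / 3110.29 = 0.1952
(t/eta)^beta = 0.1952^2.6657 = 0.0128
R(t) = exp(-0.0128)
R(t) = 0.9872

0.9872


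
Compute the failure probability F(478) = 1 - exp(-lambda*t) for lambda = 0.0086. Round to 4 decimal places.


lambda = 0.0086, t = 478
lambda * t = 4.1108
exp(-4.1108) = 0.0164
F(t) = 1 - 0.0164
F(t) = 0.9836

0.9836


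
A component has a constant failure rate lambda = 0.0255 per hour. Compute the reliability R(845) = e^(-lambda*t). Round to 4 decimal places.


lambda = 0.0255
t = 845
lambda * t = 21.5475
R(t) = e^(-21.5475)
R(t) = 0.0

0.0


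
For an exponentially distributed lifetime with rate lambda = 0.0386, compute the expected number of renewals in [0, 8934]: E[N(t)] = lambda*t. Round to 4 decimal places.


lambda = 0.0386
t = 8934
E[N(t)] = lambda * t
E[N(t)] = 0.0386 * 8934
E[N(t)] = 344.8524

344.8524


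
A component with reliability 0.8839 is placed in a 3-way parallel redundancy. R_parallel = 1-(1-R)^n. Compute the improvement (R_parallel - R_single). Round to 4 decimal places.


R_single = 0.8839, n = 3
1 - R_single = 0.1161
(1 - R_single)^n = 0.1161^3 = 0.0016
R_parallel = 1 - 0.0016 = 0.9984
Improvement = 0.9984 - 0.8839
Improvement = 0.1145

0.1145


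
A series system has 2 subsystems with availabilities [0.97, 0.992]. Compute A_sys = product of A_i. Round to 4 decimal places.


Subsystems: [0.97, 0.992]
After subsystem 1 (A=0.97): product = 0.97
After subsystem 2 (A=0.992): product = 0.9622
A_sys = 0.9622

0.9622


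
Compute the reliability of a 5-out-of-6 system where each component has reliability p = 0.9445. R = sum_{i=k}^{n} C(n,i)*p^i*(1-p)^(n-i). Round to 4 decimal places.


k = 5, n = 6, p = 0.9445
i=5: C(6,5)=6 * 0.9445^5 * 0.0555^1 = 0.2503
i=6: C(6,6)=1 * 0.9445^6 * 0.0555^0 = 0.7099
R = sum of terms = 0.9602

0.9602


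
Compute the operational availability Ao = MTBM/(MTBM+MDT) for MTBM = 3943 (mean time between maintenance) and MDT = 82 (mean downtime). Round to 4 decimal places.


MTBM = 3943
MDT = 82
MTBM + MDT = 4025
Ao = 3943 / 4025
Ao = 0.9796

0.9796


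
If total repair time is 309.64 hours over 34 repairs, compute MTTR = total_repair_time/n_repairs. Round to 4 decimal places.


total_repair_time = 309.64
n_repairs = 34
MTTR = 309.64 / 34
MTTR = 9.1071

9.1071


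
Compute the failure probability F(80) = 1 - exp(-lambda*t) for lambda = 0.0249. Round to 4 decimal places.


lambda = 0.0249, t = 80
lambda * t = 1.992
exp(-1.992) = 0.1364
F(t) = 1 - 0.1364
F(t) = 0.8636

0.8636


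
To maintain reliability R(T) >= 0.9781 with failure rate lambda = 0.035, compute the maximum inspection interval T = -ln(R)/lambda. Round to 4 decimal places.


R_target = 0.9781
lambda = 0.035
-ln(0.9781) = 0.0221
T = 0.0221 / 0.035
T = 0.6327

0.6327


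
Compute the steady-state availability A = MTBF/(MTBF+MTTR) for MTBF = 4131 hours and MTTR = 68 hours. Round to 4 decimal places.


MTBF = 4131
MTTR = 68
MTBF + MTTR = 4199
A = 4131 / 4199
A = 0.9838

0.9838


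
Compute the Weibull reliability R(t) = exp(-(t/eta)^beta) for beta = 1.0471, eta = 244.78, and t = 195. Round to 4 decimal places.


beta = 1.0471, eta = 244.78, t = 195
t/eta = 195 / 244.78 = 0.7966
(t/eta)^beta = 0.7966^1.0471 = 0.7881
R(t) = exp(-0.7881)
R(t) = 0.4547

0.4547


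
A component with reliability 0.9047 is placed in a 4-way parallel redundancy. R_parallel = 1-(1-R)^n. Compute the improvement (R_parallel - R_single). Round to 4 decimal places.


R_single = 0.9047, n = 4
1 - R_single = 0.0953
(1 - R_single)^n = 0.0953^4 = 0.0001
R_parallel = 1 - 0.0001 = 0.9999
Improvement = 0.9999 - 0.9047
Improvement = 0.0952

0.0952


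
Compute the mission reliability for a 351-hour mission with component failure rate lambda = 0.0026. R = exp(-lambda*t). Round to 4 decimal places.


lambda = 0.0026
mission_time = 351
lambda * t = 0.0026 * 351 = 0.9126
R = exp(-0.9126)
R = 0.4015

0.4015


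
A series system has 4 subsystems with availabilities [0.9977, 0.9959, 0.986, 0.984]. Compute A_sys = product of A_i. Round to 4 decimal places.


Subsystems: [0.9977, 0.9959, 0.986, 0.984]
After subsystem 1 (A=0.9977): product = 0.9977
After subsystem 2 (A=0.9959): product = 0.9936
After subsystem 3 (A=0.986): product = 0.9797
After subsystem 4 (A=0.984): product = 0.964
A_sys = 0.964

0.964


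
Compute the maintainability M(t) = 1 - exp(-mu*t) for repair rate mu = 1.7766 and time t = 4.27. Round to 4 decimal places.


mu = 1.7766, t = 4.27
mu * t = 1.7766 * 4.27 = 7.5861
exp(-7.5861) = 0.0005
M(t) = 1 - 0.0005
M(t) = 0.9995

0.9995


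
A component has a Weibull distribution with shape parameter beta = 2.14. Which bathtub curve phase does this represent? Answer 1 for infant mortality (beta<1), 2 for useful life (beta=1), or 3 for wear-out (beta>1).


beta = 2.14
Compare beta to 1:
beta < 1 => infant mortality (phase 1)
beta = 1 => useful life (phase 2)
beta > 1 => wear-out (phase 3)
Since beta = 2.14, this is wear-out (increasing failure rate)
Phase = 3

3


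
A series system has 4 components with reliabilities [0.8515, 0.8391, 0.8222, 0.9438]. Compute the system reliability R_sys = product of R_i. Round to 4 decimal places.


Components: [0.8515, 0.8391, 0.8222, 0.9438]
After component 1 (R=0.8515): product = 0.8515
After component 2 (R=0.8391): product = 0.7145
After component 3 (R=0.8222): product = 0.5875
After component 4 (R=0.9438): product = 0.5544
R_sys = 0.5544

0.5544


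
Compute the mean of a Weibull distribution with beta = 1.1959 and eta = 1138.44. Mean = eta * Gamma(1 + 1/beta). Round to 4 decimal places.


beta = 1.1959, eta = 1138.44
1/beta = 0.8362
1 + 1/beta = 1.8362
Gamma(1.8362) = 0.9415
Mean = 1138.44 * 0.9415
Mean = 1071.83

1071.83


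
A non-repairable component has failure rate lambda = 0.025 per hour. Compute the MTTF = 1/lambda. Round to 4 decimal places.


lambda = 0.025
MTTF = 1 / 0.025
MTTF = 40.0

40.0


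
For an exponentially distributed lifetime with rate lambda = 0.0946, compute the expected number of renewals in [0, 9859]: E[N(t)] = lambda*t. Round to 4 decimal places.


lambda = 0.0946
t = 9859
E[N(t)] = lambda * t
E[N(t)] = 0.0946 * 9859
E[N(t)] = 932.6614

932.6614


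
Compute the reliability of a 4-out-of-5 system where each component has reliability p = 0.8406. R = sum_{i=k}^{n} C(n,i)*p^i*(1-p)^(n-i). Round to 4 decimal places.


k = 4, n = 5, p = 0.8406
i=4: C(5,4)=5 * 0.8406^4 * 0.1594^1 = 0.3979
i=5: C(5,5)=1 * 0.8406^5 * 0.1594^0 = 0.4197
R = sum of terms = 0.8176

0.8176


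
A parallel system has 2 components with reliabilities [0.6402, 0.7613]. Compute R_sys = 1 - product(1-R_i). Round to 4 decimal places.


Components: [0.6402, 0.7613]
(1 - 0.6402) = 0.3598, running product = 0.3598
(1 - 0.7613) = 0.2387, running product = 0.0859
Product of (1-R_i) = 0.0859
R_sys = 1 - 0.0859 = 0.9141

0.9141


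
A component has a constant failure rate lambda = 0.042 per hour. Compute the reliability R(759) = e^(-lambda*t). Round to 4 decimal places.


lambda = 0.042
t = 759
lambda * t = 31.878
R(t) = e^(-31.878)
R(t) = 0.0

0.0


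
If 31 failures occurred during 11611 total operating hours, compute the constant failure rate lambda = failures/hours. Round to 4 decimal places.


failures = 31
total_hours = 11611
lambda = 31 / 11611
lambda = 0.0027

0.0027


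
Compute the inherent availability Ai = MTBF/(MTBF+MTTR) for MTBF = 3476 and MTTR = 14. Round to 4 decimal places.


MTBF = 3476
MTTR = 14
MTBF + MTTR = 3490
Ai = 3476 / 3490
Ai = 0.996

0.996


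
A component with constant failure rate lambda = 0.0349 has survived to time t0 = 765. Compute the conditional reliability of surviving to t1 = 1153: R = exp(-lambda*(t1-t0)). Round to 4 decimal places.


lambda = 0.0349
t0 = 765, t1 = 1153
t1 - t0 = 388
lambda * (t1-t0) = 0.0349 * 388 = 13.5412
R = exp(-13.5412)
R = 0.0

0.0


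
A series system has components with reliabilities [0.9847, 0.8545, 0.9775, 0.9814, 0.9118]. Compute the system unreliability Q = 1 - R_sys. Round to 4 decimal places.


Components: [0.9847, 0.8545, 0.9775, 0.9814, 0.9118]
After component 1: product = 0.9847
After component 2: product = 0.8414
After component 3: product = 0.8225
After component 4: product = 0.8072
After component 5: product = 0.736
R_sys = 0.736
Q = 1 - 0.736 = 0.264

0.264


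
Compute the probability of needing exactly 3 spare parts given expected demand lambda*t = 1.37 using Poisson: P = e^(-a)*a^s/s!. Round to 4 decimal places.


a = 1.37, s = 3
e^(-a) = e^(-1.37) = 0.2541
a^s = 1.37^3 = 2.5714
s! = 6
P = 0.2541 * 2.5714 / 6
P = 0.1089

0.1089


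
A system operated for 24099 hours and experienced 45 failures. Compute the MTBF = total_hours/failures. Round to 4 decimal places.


total_hours = 24099
failures = 45
MTBF = 24099 / 45
MTBF = 535.5333

535.5333


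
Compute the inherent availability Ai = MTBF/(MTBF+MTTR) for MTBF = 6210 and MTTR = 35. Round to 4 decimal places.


MTBF = 6210
MTTR = 35
MTBF + MTTR = 6245
Ai = 6210 / 6245
Ai = 0.9944

0.9944


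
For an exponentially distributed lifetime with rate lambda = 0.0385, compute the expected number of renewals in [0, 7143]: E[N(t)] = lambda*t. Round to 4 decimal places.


lambda = 0.0385
t = 7143
E[N(t)] = lambda * t
E[N(t)] = 0.0385 * 7143
E[N(t)] = 275.0055

275.0055


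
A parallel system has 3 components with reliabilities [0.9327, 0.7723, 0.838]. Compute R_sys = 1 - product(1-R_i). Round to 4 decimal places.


Components: [0.9327, 0.7723, 0.838]
(1 - 0.9327) = 0.0673, running product = 0.0673
(1 - 0.7723) = 0.2277, running product = 0.0153
(1 - 0.838) = 0.162, running product = 0.0025
Product of (1-R_i) = 0.0025
R_sys = 1 - 0.0025 = 0.9975

0.9975


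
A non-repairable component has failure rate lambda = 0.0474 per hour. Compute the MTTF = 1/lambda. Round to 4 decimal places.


lambda = 0.0474
MTTF = 1 / 0.0474
MTTF = 21.097

21.097


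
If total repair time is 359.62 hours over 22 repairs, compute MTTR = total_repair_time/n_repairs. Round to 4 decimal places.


total_repair_time = 359.62
n_repairs = 22
MTTR = 359.62 / 22
MTTR = 16.3464

16.3464


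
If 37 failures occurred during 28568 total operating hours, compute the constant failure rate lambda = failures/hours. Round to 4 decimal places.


failures = 37
total_hours = 28568
lambda = 37 / 28568
lambda = 0.0013

0.0013


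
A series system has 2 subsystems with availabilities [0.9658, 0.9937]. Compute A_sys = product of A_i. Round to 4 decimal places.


Subsystems: [0.9658, 0.9937]
After subsystem 1 (A=0.9658): product = 0.9658
After subsystem 2 (A=0.9937): product = 0.9597
A_sys = 0.9597

0.9597


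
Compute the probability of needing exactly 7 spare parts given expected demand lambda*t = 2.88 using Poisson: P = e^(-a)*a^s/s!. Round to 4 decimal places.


a = 2.88, s = 7
e^(-a) = e^(-2.88) = 0.0561
a^s = 2.88^7 = 1643.4156
s! = 5040
P = 0.0561 * 1643.4156 / 5040
P = 0.0183

0.0183


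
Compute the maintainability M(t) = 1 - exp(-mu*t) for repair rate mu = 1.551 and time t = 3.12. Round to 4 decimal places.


mu = 1.551, t = 3.12
mu * t = 1.551 * 3.12 = 4.8391
exp(-4.8391) = 0.0079
M(t) = 1 - 0.0079
M(t) = 0.9921

0.9921


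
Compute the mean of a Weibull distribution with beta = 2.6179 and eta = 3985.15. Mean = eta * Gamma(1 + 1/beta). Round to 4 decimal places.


beta = 2.6179, eta = 3985.15
1/beta = 0.382
1 + 1/beta = 1.382
Gamma(1.382) = 0.8884
Mean = 3985.15 * 0.8884
Mean = 3540.384

3540.384


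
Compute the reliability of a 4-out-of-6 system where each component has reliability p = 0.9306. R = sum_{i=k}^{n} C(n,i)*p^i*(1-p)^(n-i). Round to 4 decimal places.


k = 4, n = 6, p = 0.9306
i=4: C(6,4)=15 * 0.9306^4 * 0.0694^2 = 0.0542
i=5: C(6,5)=6 * 0.9306^5 * 0.0694^1 = 0.2906
i=6: C(6,6)=1 * 0.9306^6 * 0.0694^0 = 0.6495
R = sum of terms = 0.9943

0.9943


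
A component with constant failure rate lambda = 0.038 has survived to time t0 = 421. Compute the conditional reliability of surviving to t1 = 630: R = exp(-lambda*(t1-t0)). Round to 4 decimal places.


lambda = 0.038
t0 = 421, t1 = 630
t1 - t0 = 209
lambda * (t1-t0) = 0.038 * 209 = 7.942
R = exp(-7.942)
R = 0.0004

0.0004


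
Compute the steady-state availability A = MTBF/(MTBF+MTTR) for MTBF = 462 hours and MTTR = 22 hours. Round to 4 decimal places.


MTBF = 462
MTTR = 22
MTBF + MTTR = 484
A = 462 / 484
A = 0.9545

0.9545


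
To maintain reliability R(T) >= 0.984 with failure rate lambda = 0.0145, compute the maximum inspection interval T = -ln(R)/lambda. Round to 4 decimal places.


R_target = 0.984
lambda = 0.0145
-ln(0.984) = 0.0161
T = 0.0161 / 0.0145
T = 1.1124

1.1124


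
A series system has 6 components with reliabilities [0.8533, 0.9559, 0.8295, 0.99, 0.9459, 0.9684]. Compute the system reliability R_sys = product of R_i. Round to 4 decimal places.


Components: [0.8533, 0.9559, 0.8295, 0.99, 0.9459, 0.9684]
After component 1 (R=0.8533): product = 0.8533
After component 2 (R=0.9559): product = 0.8157
After component 3 (R=0.8295): product = 0.6766
After component 4 (R=0.99): product = 0.6698
After component 5 (R=0.9459): product = 0.6336
After component 6 (R=0.9684): product = 0.6136
R_sys = 0.6136

0.6136


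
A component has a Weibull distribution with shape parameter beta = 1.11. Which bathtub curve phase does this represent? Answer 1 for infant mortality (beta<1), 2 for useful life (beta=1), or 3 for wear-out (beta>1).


beta = 1.11
Compare beta to 1:
beta < 1 => infant mortality (phase 1)
beta = 1 => useful life (phase 2)
beta > 1 => wear-out (phase 3)
Since beta = 1.11, this is wear-out (increasing failure rate)
Phase = 3

3


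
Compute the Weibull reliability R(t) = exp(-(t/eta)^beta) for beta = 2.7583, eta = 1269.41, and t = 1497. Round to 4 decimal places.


beta = 2.7583, eta = 1269.41, t = 1497
t/eta = 1497 / 1269.41 = 1.1793
(t/eta)^beta = 1.1793^2.7583 = 1.576
R(t) = exp(-1.576)
R(t) = 0.2068

0.2068


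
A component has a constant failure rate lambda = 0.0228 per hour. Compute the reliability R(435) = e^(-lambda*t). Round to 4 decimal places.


lambda = 0.0228
t = 435
lambda * t = 9.918
R(t) = e^(-9.918)
R(t) = 0.0

0.0


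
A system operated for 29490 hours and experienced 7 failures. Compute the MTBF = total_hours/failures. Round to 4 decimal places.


total_hours = 29490
failures = 7
MTBF = 29490 / 7
MTBF = 4212.8571

4212.8571


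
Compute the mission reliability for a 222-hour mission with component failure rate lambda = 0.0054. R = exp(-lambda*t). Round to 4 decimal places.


lambda = 0.0054
mission_time = 222
lambda * t = 0.0054 * 222 = 1.1988
R = exp(-1.1988)
R = 0.3016

0.3016


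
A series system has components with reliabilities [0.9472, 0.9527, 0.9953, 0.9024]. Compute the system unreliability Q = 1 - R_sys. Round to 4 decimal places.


Components: [0.9472, 0.9527, 0.9953, 0.9024]
After component 1: product = 0.9472
After component 2: product = 0.9024
After component 3: product = 0.8982
After component 4: product = 0.8105
R_sys = 0.8105
Q = 1 - 0.8105 = 0.1895

0.1895


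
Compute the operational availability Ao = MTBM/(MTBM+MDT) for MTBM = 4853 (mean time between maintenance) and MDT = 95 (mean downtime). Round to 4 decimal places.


MTBM = 4853
MDT = 95
MTBM + MDT = 4948
Ao = 4853 / 4948
Ao = 0.9808

0.9808


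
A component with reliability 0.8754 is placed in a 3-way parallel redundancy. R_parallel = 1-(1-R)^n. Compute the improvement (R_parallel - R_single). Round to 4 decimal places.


R_single = 0.8754, n = 3
1 - R_single = 0.1246
(1 - R_single)^n = 0.1246^3 = 0.0019
R_parallel = 1 - 0.0019 = 0.9981
Improvement = 0.9981 - 0.8754
Improvement = 0.1227

0.1227


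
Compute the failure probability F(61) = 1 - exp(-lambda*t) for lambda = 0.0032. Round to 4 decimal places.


lambda = 0.0032, t = 61
lambda * t = 0.1952
exp(-0.1952) = 0.8227
F(t) = 1 - 0.8227
F(t) = 0.1773

0.1773


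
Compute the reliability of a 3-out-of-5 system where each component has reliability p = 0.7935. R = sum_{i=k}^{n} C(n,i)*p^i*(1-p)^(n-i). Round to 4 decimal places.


k = 3, n = 5, p = 0.7935
i=3: C(5,3)=10 * 0.7935^3 * 0.2065^2 = 0.213
i=4: C(5,4)=5 * 0.7935^4 * 0.2065^1 = 0.4093
i=5: C(5,5)=1 * 0.7935^5 * 0.2065^0 = 0.3146
R = sum of terms = 0.937

0.937


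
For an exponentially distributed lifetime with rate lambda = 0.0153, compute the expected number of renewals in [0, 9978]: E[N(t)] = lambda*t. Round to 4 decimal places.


lambda = 0.0153
t = 9978
E[N(t)] = lambda * t
E[N(t)] = 0.0153 * 9978
E[N(t)] = 152.6634

152.6634


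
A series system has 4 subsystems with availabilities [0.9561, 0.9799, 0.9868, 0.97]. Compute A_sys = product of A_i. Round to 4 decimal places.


Subsystems: [0.9561, 0.9799, 0.9868, 0.97]
After subsystem 1 (A=0.9561): product = 0.9561
After subsystem 2 (A=0.9799): product = 0.9369
After subsystem 3 (A=0.9868): product = 0.9245
After subsystem 4 (A=0.97): product = 0.8968
A_sys = 0.8968

0.8968


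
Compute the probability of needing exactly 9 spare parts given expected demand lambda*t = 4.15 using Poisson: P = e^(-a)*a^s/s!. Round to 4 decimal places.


a = 4.15, s = 9
e^(-a) = e^(-4.15) = 0.0158
a^s = 4.15^9 = 365117.6861
s! = 362880
P = 0.0158 * 365117.6861 / 362880
P = 0.0159

0.0159


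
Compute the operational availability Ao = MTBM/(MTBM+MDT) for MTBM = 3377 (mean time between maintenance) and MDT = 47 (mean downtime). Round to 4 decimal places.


MTBM = 3377
MDT = 47
MTBM + MDT = 3424
Ao = 3377 / 3424
Ao = 0.9863

0.9863


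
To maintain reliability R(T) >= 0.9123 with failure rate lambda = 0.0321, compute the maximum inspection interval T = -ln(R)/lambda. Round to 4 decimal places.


R_target = 0.9123
lambda = 0.0321
-ln(0.9123) = 0.0918
T = 0.0918 / 0.0321
T = 2.8594

2.8594


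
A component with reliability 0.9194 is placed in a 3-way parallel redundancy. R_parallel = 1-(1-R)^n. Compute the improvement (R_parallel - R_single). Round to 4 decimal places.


R_single = 0.9194, n = 3
1 - R_single = 0.0806
(1 - R_single)^n = 0.0806^3 = 0.0005
R_parallel = 1 - 0.0005 = 0.9995
Improvement = 0.9995 - 0.9194
Improvement = 0.0801

0.0801


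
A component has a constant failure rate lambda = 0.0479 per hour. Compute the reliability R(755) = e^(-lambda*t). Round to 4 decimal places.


lambda = 0.0479
t = 755
lambda * t = 36.1645
R(t) = e^(-36.1645)
R(t) = 0.0

0.0


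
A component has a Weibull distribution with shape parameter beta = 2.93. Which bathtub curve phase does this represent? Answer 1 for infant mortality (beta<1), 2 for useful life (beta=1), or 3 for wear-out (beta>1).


beta = 2.93
Compare beta to 1:
beta < 1 => infant mortality (phase 1)
beta = 1 => useful life (phase 2)
beta > 1 => wear-out (phase 3)
Since beta = 2.93, this is wear-out (increasing failure rate)
Phase = 3

3


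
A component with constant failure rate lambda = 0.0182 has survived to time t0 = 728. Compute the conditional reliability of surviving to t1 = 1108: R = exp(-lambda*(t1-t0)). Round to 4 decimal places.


lambda = 0.0182
t0 = 728, t1 = 1108
t1 - t0 = 380
lambda * (t1-t0) = 0.0182 * 380 = 6.916
R = exp(-6.916)
R = 0.001

0.001


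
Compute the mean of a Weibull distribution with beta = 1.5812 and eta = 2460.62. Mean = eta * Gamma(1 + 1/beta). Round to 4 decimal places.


beta = 1.5812, eta = 2460.62
1/beta = 0.6324
1 + 1/beta = 1.6324
Gamma(1.6324) = 0.8976
Mean = 2460.62 * 0.8976
Mean = 2208.5958

2208.5958


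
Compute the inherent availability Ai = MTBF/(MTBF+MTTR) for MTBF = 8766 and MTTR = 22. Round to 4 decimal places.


MTBF = 8766
MTTR = 22
MTBF + MTTR = 8788
Ai = 8766 / 8788
Ai = 0.9975

0.9975


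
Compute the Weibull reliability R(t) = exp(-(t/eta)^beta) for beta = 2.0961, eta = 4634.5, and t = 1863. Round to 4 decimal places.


beta = 2.0961, eta = 4634.5, t = 1863
t/eta = 1863 / 4634.5 = 0.402
(t/eta)^beta = 0.402^2.0961 = 0.148
R(t) = exp(-0.148)
R(t) = 0.8624

0.8624


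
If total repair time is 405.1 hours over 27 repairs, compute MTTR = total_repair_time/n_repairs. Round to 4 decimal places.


total_repair_time = 405.1
n_repairs = 27
MTTR = 405.1 / 27
MTTR = 15.0037

15.0037


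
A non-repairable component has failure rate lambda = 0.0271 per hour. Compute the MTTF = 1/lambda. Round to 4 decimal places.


lambda = 0.0271
MTTF = 1 / 0.0271
MTTF = 36.9004

36.9004


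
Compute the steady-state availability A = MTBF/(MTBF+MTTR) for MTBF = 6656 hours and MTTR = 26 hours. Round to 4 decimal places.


MTBF = 6656
MTTR = 26
MTBF + MTTR = 6682
A = 6656 / 6682
A = 0.9961

0.9961


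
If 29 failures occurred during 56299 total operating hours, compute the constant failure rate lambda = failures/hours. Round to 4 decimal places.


failures = 29
total_hours = 56299
lambda = 29 / 56299
lambda = 0.0005

0.0005


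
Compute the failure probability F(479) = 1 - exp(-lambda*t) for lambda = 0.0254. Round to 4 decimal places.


lambda = 0.0254, t = 479
lambda * t = 12.1666
exp(-12.1666) = 0.0
F(t) = 1 - 0.0
F(t) = 1.0

1.0


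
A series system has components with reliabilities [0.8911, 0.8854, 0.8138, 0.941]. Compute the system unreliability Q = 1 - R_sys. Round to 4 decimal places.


Components: [0.8911, 0.8854, 0.8138, 0.941]
After component 1: product = 0.8911
After component 2: product = 0.789
After component 3: product = 0.6421
After component 4: product = 0.6042
R_sys = 0.6042
Q = 1 - 0.6042 = 0.3958

0.3958


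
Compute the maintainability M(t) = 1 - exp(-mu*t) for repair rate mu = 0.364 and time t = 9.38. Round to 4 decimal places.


mu = 0.364, t = 9.38
mu * t = 0.364 * 9.38 = 3.4143
exp(-3.4143) = 0.0329
M(t) = 1 - 0.0329
M(t) = 0.9671

0.9671


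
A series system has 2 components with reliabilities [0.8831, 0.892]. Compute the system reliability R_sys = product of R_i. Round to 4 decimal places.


Components: [0.8831, 0.892]
After component 1 (R=0.8831): product = 0.8831
After component 2 (R=0.892): product = 0.7877
R_sys = 0.7877

0.7877


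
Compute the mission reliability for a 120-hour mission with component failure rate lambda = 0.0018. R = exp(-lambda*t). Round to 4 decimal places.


lambda = 0.0018
mission_time = 120
lambda * t = 0.0018 * 120 = 0.216
R = exp(-0.216)
R = 0.8057

0.8057


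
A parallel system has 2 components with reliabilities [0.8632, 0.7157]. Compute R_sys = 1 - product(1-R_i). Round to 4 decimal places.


Components: [0.8632, 0.7157]
(1 - 0.8632) = 0.1368, running product = 0.1368
(1 - 0.7157) = 0.2843, running product = 0.0389
Product of (1-R_i) = 0.0389
R_sys = 1 - 0.0389 = 0.9611

0.9611


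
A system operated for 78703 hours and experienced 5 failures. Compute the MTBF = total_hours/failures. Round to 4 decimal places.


total_hours = 78703
failures = 5
MTBF = 78703 / 5
MTBF = 15740.6

15740.6


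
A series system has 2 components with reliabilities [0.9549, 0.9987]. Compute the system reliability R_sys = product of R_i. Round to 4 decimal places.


Components: [0.9549, 0.9987]
After component 1 (R=0.9549): product = 0.9549
After component 2 (R=0.9987): product = 0.9537
R_sys = 0.9537

0.9537


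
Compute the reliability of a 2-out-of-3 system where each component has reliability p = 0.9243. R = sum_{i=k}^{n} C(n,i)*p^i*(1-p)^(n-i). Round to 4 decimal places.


k = 2, n = 3, p = 0.9243
i=2: C(3,2)=3 * 0.9243^2 * 0.0757^1 = 0.194
i=3: C(3,3)=1 * 0.9243^3 * 0.0757^0 = 0.7897
R = sum of terms = 0.9837

0.9837


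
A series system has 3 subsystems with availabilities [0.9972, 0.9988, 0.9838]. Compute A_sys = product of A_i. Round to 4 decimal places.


Subsystems: [0.9972, 0.9988, 0.9838]
After subsystem 1 (A=0.9972): product = 0.9972
After subsystem 2 (A=0.9988): product = 0.996
After subsystem 3 (A=0.9838): product = 0.9799
A_sys = 0.9799

0.9799


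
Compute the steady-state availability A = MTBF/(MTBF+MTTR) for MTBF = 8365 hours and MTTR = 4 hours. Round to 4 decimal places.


MTBF = 8365
MTTR = 4
MTBF + MTTR = 8369
A = 8365 / 8369
A = 0.9995

0.9995


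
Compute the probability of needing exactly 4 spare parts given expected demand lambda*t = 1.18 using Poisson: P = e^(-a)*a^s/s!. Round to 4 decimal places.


a = 1.18, s = 4
e^(-a) = e^(-1.18) = 0.3073
a^s = 1.18^4 = 1.9388
s! = 24
P = 0.3073 * 1.9388 / 24
P = 0.0248

0.0248


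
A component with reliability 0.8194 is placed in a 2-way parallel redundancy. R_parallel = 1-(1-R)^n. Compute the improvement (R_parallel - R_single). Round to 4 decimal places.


R_single = 0.8194, n = 2
1 - R_single = 0.1806
(1 - R_single)^n = 0.1806^2 = 0.0326
R_parallel = 1 - 0.0326 = 0.9674
Improvement = 0.9674 - 0.8194
Improvement = 0.148

0.148


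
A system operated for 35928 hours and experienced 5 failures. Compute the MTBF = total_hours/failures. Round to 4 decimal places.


total_hours = 35928
failures = 5
MTBF = 35928 / 5
MTBF = 7185.6

7185.6


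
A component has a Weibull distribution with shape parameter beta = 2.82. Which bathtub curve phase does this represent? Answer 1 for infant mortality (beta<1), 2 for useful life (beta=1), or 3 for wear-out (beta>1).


beta = 2.82
Compare beta to 1:
beta < 1 => infant mortality (phase 1)
beta = 1 => useful life (phase 2)
beta > 1 => wear-out (phase 3)
Since beta = 2.82, this is wear-out (increasing failure rate)
Phase = 3

3


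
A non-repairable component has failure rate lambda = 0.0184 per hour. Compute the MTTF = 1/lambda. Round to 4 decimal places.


lambda = 0.0184
MTTF = 1 / 0.0184
MTTF = 54.3478

54.3478


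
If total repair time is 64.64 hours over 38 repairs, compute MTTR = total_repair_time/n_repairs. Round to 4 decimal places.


total_repair_time = 64.64
n_repairs = 38
MTTR = 64.64 / 38
MTTR = 1.7011

1.7011


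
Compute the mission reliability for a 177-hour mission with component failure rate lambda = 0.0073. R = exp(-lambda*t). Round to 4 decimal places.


lambda = 0.0073
mission_time = 177
lambda * t = 0.0073 * 177 = 1.2921
R = exp(-1.2921)
R = 0.2747

0.2747


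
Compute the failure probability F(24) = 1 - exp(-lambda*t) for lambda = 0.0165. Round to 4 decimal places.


lambda = 0.0165, t = 24
lambda * t = 0.396
exp(-0.396) = 0.673
F(t) = 1 - 0.673
F(t) = 0.327

0.327


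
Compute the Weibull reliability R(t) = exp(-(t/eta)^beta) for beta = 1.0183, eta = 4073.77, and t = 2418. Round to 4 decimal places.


beta = 1.0183, eta = 4073.77, t = 2418
t/eta = 2418 / 4073.77 = 0.5936
(t/eta)^beta = 0.5936^1.0183 = 0.5879
R(t) = exp(-0.5879)
R(t) = 0.5555

0.5555


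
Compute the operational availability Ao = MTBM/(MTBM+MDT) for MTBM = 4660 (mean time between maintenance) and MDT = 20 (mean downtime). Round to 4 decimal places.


MTBM = 4660
MDT = 20
MTBM + MDT = 4680
Ao = 4660 / 4680
Ao = 0.9957

0.9957


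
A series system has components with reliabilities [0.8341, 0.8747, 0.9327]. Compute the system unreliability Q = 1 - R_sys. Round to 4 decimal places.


Components: [0.8341, 0.8747, 0.9327]
After component 1: product = 0.8341
After component 2: product = 0.7296
After component 3: product = 0.6805
R_sys = 0.6805
Q = 1 - 0.6805 = 0.3195

0.3195


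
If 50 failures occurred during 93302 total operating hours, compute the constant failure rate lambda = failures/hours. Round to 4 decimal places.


failures = 50
total_hours = 93302
lambda = 50 / 93302
lambda = 0.0005

0.0005


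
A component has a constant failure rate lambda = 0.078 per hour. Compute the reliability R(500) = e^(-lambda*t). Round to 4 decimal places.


lambda = 0.078
t = 500
lambda * t = 39.0
R(t) = e^(-39.0)
R(t) = 0.0

0.0


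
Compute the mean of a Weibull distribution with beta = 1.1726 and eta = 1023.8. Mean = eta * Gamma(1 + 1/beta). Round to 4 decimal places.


beta = 1.1726, eta = 1023.8
1/beta = 0.8528
1 + 1/beta = 1.8528
Gamma(1.8528) = 0.9465
Mean = 1023.8 * 0.9465
Mean = 968.9923

968.9923


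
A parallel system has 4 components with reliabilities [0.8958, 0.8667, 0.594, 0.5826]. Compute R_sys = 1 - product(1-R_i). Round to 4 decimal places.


Components: [0.8958, 0.8667, 0.594, 0.5826]
(1 - 0.8958) = 0.1042, running product = 0.1042
(1 - 0.8667) = 0.1333, running product = 0.0139
(1 - 0.594) = 0.406, running product = 0.0056
(1 - 0.5826) = 0.4174, running product = 0.0024
Product of (1-R_i) = 0.0024
R_sys = 1 - 0.0024 = 0.9976

0.9976


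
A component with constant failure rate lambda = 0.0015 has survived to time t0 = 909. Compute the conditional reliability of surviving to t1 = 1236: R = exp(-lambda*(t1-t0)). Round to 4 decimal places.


lambda = 0.0015
t0 = 909, t1 = 1236
t1 - t0 = 327
lambda * (t1-t0) = 0.0015 * 327 = 0.4905
R = exp(-0.4905)
R = 0.6123

0.6123


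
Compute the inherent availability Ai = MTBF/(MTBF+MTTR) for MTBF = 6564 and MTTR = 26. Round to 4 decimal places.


MTBF = 6564
MTTR = 26
MTBF + MTTR = 6590
Ai = 6564 / 6590
Ai = 0.9961

0.9961


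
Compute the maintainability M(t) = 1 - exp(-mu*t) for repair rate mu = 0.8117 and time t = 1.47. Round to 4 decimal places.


mu = 0.8117, t = 1.47
mu * t = 0.8117 * 1.47 = 1.1932
exp(-1.1932) = 0.3032
M(t) = 1 - 0.3032
M(t) = 0.6968

0.6968


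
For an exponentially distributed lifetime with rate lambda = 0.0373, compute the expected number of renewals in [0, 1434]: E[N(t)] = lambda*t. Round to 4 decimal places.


lambda = 0.0373
t = 1434
E[N(t)] = lambda * t
E[N(t)] = 0.0373 * 1434
E[N(t)] = 53.4882

53.4882


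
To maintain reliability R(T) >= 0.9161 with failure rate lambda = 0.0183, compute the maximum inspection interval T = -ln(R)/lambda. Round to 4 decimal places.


R_target = 0.9161
lambda = 0.0183
-ln(0.9161) = 0.0876
T = 0.0876 / 0.0183
T = 4.7885

4.7885


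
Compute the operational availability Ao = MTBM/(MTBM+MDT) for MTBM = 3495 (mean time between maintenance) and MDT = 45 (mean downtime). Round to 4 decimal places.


MTBM = 3495
MDT = 45
MTBM + MDT = 3540
Ao = 3495 / 3540
Ao = 0.9873

0.9873


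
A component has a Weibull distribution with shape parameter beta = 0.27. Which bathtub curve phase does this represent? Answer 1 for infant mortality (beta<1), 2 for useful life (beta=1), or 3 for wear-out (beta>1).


beta = 0.27
Compare beta to 1:
beta < 1 => infant mortality (phase 1)
beta = 1 => useful life (phase 2)
beta > 1 => wear-out (phase 3)
Since beta = 0.27, this is infant mortality (decreasing failure rate)
Phase = 1

1


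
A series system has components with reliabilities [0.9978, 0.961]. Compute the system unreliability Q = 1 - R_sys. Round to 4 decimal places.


Components: [0.9978, 0.961]
After component 1: product = 0.9978
After component 2: product = 0.9589
R_sys = 0.9589
Q = 1 - 0.9589 = 0.0411

0.0411


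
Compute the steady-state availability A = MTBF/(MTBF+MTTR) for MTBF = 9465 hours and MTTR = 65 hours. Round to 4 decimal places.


MTBF = 9465
MTTR = 65
MTBF + MTTR = 9530
A = 9465 / 9530
A = 0.9932

0.9932


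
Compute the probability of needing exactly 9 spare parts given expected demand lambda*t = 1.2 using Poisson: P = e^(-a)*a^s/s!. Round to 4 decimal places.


a = 1.2, s = 9
e^(-a) = e^(-1.2) = 0.3012
a^s = 1.2^9 = 5.1598
s! = 362880
P = 0.3012 * 5.1598 / 362880
P = 0.0

0.0


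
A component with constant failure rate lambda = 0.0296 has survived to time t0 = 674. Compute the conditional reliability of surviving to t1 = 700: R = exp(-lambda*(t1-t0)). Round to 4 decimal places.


lambda = 0.0296
t0 = 674, t1 = 700
t1 - t0 = 26
lambda * (t1-t0) = 0.0296 * 26 = 0.7696
R = exp(-0.7696)
R = 0.4632

0.4632


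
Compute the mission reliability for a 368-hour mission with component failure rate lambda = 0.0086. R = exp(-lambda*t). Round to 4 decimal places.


lambda = 0.0086
mission_time = 368
lambda * t = 0.0086 * 368 = 3.1648
R = exp(-3.1648)
R = 0.0422

0.0422


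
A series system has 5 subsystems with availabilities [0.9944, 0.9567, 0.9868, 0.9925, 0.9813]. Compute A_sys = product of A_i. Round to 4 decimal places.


Subsystems: [0.9944, 0.9567, 0.9868, 0.9925, 0.9813]
After subsystem 1 (A=0.9944): product = 0.9944
After subsystem 2 (A=0.9567): product = 0.9513
After subsystem 3 (A=0.9868): product = 0.9388
After subsystem 4 (A=0.9925): product = 0.9317
After subsystem 5 (A=0.9813): product = 0.9143
A_sys = 0.9143

0.9143


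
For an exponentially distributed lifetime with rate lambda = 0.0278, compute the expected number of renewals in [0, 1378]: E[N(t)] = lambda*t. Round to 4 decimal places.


lambda = 0.0278
t = 1378
E[N(t)] = lambda * t
E[N(t)] = 0.0278 * 1378
E[N(t)] = 38.3084

38.3084


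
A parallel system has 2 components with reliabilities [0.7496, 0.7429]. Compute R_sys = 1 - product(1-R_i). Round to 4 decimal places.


Components: [0.7496, 0.7429]
(1 - 0.7496) = 0.2504, running product = 0.2504
(1 - 0.7429) = 0.2571, running product = 0.0644
Product of (1-R_i) = 0.0644
R_sys = 1 - 0.0644 = 0.9356

0.9356


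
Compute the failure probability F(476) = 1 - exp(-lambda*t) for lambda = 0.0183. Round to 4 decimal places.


lambda = 0.0183, t = 476
lambda * t = 8.7108
exp(-8.7108) = 0.0002
F(t) = 1 - 0.0002
F(t) = 0.9998

0.9998


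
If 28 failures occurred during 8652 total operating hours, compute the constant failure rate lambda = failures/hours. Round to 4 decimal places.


failures = 28
total_hours = 8652
lambda = 28 / 8652
lambda = 0.0032

0.0032


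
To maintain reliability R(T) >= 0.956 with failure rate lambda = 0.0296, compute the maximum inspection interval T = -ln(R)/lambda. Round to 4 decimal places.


R_target = 0.956
lambda = 0.0296
-ln(0.956) = 0.045
T = 0.045 / 0.0296
T = 1.5202

1.5202


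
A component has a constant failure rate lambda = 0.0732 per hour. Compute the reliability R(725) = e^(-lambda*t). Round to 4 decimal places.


lambda = 0.0732
t = 725
lambda * t = 53.07
R(t) = e^(-53.07)
R(t) = 0.0

0.0


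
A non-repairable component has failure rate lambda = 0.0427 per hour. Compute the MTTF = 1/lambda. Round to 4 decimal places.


lambda = 0.0427
MTTF = 1 / 0.0427
MTTF = 23.4192

23.4192


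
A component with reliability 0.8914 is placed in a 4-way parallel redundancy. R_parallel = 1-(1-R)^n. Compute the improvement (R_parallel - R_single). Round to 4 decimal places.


R_single = 0.8914, n = 4
1 - R_single = 0.1086
(1 - R_single)^n = 0.1086^4 = 0.0001
R_parallel = 1 - 0.0001 = 0.9999
Improvement = 0.9999 - 0.8914
Improvement = 0.1085

0.1085


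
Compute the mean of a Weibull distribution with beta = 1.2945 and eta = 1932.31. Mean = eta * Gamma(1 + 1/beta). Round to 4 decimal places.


beta = 1.2945, eta = 1932.31
1/beta = 0.7725
1 + 1/beta = 1.7725
Gamma(1.7725) = 0.9244
Mean = 1932.31 * 0.9244
Mean = 1786.1729

1786.1729


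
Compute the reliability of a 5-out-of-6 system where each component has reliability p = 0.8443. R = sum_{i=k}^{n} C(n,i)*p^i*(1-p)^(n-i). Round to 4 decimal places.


k = 5, n = 6, p = 0.8443
i=5: C(6,5)=6 * 0.8443^5 * 0.1557^1 = 0.4008
i=6: C(6,6)=1 * 0.8443^6 * 0.1557^0 = 0.3622
R = sum of terms = 0.763

0.763


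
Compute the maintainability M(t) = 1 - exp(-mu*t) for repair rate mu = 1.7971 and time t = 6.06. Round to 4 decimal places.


mu = 1.7971, t = 6.06
mu * t = 1.7971 * 6.06 = 10.8904
exp(-10.8904) = 0.0
M(t) = 1 - 0.0
M(t) = 1.0

1.0


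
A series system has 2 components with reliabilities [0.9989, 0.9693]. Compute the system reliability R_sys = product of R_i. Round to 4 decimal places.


Components: [0.9989, 0.9693]
After component 1 (R=0.9989): product = 0.9989
After component 2 (R=0.9693): product = 0.9682
R_sys = 0.9682

0.9682


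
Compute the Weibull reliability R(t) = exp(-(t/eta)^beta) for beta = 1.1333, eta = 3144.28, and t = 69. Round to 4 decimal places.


beta = 1.1333, eta = 3144.28, t = 69
t/eta = 69 / 3144.28 = 0.0219
(t/eta)^beta = 0.0219^1.1333 = 0.0132
R(t) = exp(-0.0132)
R(t) = 0.9869

0.9869


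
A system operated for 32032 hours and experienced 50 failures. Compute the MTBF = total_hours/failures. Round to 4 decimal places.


total_hours = 32032
failures = 50
MTBF = 32032 / 50
MTBF = 640.64

640.64


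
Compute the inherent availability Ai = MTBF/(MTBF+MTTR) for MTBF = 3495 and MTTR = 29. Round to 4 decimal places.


MTBF = 3495
MTTR = 29
MTBF + MTTR = 3524
Ai = 3495 / 3524
Ai = 0.9918

0.9918


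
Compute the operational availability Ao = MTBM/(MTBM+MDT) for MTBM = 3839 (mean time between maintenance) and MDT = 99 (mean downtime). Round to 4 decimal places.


MTBM = 3839
MDT = 99
MTBM + MDT = 3938
Ao = 3839 / 3938
Ao = 0.9749

0.9749


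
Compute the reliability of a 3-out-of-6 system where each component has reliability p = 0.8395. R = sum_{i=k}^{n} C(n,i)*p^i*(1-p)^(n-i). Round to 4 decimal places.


k = 3, n = 6, p = 0.8395
i=3: C(6,3)=20 * 0.8395^3 * 0.1605^3 = 0.0489
i=4: C(6,4)=15 * 0.8395^4 * 0.1605^2 = 0.1919
i=5: C(6,5)=6 * 0.8395^5 * 0.1605^1 = 0.4015
i=6: C(6,6)=1 * 0.8395^6 * 0.1605^0 = 0.35
R = sum of terms = 0.9924

0.9924


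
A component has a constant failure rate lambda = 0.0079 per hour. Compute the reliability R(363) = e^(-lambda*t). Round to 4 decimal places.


lambda = 0.0079
t = 363
lambda * t = 2.8677
R(t) = e^(-2.8677)
R(t) = 0.0568

0.0568


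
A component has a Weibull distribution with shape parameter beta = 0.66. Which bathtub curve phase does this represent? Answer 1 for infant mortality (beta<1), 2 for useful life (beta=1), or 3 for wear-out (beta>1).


beta = 0.66
Compare beta to 1:
beta < 1 => infant mortality (phase 1)
beta = 1 => useful life (phase 2)
beta > 1 => wear-out (phase 3)
Since beta = 0.66, this is infant mortality (decreasing failure rate)
Phase = 1

1
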